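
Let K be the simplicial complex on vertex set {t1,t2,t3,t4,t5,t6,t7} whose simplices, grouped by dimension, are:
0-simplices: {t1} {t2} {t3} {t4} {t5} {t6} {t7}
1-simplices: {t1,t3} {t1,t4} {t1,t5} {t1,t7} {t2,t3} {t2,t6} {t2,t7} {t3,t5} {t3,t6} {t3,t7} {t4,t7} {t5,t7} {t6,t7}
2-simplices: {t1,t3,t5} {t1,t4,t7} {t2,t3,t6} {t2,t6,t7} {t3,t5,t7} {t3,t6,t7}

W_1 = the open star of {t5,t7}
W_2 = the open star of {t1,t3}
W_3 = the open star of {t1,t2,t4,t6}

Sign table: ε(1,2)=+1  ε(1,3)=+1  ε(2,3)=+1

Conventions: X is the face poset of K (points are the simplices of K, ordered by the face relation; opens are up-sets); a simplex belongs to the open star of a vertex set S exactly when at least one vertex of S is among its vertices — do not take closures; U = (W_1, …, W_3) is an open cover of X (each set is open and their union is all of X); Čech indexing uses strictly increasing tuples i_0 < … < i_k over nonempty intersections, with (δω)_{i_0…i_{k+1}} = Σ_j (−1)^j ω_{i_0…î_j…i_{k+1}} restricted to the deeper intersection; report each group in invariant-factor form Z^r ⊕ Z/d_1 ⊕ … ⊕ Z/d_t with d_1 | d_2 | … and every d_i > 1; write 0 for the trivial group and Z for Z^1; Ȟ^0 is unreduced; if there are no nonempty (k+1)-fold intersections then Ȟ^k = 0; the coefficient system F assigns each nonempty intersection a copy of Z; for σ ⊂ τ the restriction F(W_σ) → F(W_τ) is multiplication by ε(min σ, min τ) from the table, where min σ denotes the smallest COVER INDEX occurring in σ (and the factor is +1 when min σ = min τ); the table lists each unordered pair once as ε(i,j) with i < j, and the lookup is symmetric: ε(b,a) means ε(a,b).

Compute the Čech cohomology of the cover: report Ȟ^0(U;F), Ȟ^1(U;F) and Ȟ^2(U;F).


nonempty overlaps:
  W1={{t5},{t7},{t1,t5},{t1,t7},{t2,t7},{t3,t5},{t3,t7},{t4,t7},{t5,t7},{t6,t7},{t1,t3,t5},{t1,t4,t7},{t2,t6,t7},{t3,t5,t7},{t3,t6,t7}} W2={{t1},{t3},{t1,t3},{t1,t4},{t1,t5},{t1,t7},{t2,t3},{t3,t5},{t3,t6},{t3,t7},{t1,t3,t5},{t1,t4,t7},{t2,t3,t6},{t3,t5,t7},{t3,t6,t7}} W3={{t1},{t2},{t4},{t6},{t1,t3},{t1,t4},{t1,t5},{t1,t7},{t2,t3},{t2,t6},{t2,t7},{t3,t6},{t4,t7},{t6,t7},{t1,t3,t5},{t1,t4,t7},{t2,t3,t6},{t2,t6,t7},{t3,t6,t7}}
  W12={{t1,t5},{t1,t7},{t3,t5},{t3,t7},{t1,t3,t5},{t1,t4,t7},{t3,t5,t7},{t3,t6,t7}} W13={{t1,t5},{t1,t7},{t2,t7},{t4,t7},{t6,t7},{t1,t3,t5},{t1,t4,t7},{t2,t6,t7},{t3,t6,t7}} W23={{t1},{t1,t3},{t1,t4},{t1,t5},{t1,t7},{t2,t3},{t3,t6},{t1,t3,t5},{t1,t4,t7},{t2,t3,t6},{t3,t6,t7}}
  W123={{t1,t5},{t1,t7},{t1,t3,t5},{t1,t4,t7},{t3,t6,t7}}
C dims 3,3,1; δ0: rk 2, SNF 1^2; δ1: rk 1, SNF 1^1
degree 0: 3−2−0 = 1 → Ȟ^0 ≅ Z
degree 1: 3−1−2 = 0 → Ȟ^1 ≅ 0
degree 2: 1−0−1 = 0 → Ȟ^2 ≅ 0

Ȟ^0(U;F) ≅ Z; Ȟ^1(U;F) ≅ 0; Ȟ^2(U;F) ≅ 0


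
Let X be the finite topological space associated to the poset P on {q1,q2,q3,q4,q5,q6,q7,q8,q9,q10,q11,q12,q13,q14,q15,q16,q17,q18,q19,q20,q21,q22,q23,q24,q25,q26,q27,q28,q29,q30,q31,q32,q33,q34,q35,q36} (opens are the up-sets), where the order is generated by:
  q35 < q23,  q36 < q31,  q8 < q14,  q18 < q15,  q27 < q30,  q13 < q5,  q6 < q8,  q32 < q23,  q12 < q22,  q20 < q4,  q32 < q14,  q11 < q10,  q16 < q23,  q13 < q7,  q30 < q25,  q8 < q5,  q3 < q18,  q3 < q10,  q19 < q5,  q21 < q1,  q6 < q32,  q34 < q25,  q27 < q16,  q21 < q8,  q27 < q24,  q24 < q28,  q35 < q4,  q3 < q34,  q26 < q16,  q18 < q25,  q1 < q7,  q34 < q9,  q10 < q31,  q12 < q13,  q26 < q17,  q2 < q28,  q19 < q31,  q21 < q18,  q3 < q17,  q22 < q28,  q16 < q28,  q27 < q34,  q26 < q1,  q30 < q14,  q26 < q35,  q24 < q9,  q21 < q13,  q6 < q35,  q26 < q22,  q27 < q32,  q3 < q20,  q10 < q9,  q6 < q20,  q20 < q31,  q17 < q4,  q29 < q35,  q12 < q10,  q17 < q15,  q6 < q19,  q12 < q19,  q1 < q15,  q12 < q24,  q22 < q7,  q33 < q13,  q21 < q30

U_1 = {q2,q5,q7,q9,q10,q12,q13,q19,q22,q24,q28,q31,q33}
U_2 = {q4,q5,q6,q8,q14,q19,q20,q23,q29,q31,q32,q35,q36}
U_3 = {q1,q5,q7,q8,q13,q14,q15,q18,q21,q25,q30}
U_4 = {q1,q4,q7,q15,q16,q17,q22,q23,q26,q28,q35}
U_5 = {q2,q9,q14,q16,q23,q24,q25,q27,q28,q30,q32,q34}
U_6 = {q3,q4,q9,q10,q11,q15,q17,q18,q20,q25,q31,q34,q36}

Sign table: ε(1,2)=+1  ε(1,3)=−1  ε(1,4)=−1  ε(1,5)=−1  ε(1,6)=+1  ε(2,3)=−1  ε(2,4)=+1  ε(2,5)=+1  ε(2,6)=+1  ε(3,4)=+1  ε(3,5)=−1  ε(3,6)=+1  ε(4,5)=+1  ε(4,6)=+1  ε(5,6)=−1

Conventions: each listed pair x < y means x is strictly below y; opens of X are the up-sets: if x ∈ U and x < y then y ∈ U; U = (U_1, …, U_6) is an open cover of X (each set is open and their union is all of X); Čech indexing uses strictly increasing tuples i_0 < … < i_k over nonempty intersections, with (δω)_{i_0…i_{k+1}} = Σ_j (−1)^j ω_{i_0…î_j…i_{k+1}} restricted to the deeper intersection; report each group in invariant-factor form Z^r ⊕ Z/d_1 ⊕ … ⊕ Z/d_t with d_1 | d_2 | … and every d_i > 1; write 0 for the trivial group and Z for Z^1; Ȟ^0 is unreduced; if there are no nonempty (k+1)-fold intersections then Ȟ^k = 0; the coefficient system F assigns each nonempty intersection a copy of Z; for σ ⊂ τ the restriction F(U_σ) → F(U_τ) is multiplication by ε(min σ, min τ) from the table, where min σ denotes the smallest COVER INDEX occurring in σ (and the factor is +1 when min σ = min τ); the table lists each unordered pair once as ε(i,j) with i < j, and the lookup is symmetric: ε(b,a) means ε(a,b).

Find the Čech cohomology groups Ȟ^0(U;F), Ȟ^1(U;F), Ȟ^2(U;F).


nonempty intersections:
  U12={q5,q19,q31} U13={q5,q7,q13} U14={q7,q22,q28} U15={q2,q9,q24,q28} U16={q9,q10,q31} U23={q5,q8,q14} U24={q4,q23,q35} U25={q14,q23,q32} U26={q4,q20,q31,q36} U34={q1,q7,q15} U35={q14,q25,q30} U36={q15,q18,q25} U45={q16,q23,q28} U46={q4,q15,q17} U56={q9,q25,q34}
  U123={q5} U126={q31} U134={q7} U145={q28} U156={q9} U235={q14} U245={q23} U246={q4} U346={q15} U356={q25}
C dims 6,15,10; δ0: rk 6, SNF 1^5·2; δ1: rk 9, SNF 1^9
Ȟ^0: (6−6)−0=0 ⇒ 0
Ȟ^1: (15−9)−6=0 plus torsion [2] ⇒ Z/2
Ȟ^2: (10−0)−9=1 ⇒ Z

Ȟ^0(U;F) ≅ 0,  Ȟ^1(U;F) ≅ Z/2,  Ȟ^2(U;F) ≅ Z


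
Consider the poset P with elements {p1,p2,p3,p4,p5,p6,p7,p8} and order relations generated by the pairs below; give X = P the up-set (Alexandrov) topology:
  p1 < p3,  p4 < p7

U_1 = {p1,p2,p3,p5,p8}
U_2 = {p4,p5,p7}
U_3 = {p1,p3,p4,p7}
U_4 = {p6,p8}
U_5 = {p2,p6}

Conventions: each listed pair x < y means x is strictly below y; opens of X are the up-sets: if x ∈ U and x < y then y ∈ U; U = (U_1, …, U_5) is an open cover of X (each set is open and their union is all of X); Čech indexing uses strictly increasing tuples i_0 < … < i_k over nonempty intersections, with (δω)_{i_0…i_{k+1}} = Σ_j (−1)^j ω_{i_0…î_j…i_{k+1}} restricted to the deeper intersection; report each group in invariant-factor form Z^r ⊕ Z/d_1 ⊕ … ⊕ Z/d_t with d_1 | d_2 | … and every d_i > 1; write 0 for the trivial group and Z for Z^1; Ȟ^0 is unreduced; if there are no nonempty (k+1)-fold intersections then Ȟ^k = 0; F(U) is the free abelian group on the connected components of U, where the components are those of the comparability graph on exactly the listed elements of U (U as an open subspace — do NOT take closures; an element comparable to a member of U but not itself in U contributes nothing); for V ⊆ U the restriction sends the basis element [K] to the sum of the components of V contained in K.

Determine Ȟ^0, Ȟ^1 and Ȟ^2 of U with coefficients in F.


Ȟ^0 ≅ Z^6, Ȟ^1 ≅ 0 and Ȟ^2 ≅ 0

cover nerve:
  U12={p5} U13={p1,p3} U14={p8} U15={p2} U23={p4,p7} U45={p6}
components per intersection:
  U1: {p1,p3} {p2} {p5} {p8}
  U2: {p4,p7} {p5}
  U3: {p1,p3} {p4,p7}
  U4: {p6} {p8}
  U5: {p2} {p6}
  U12: {p5}
  U13: {p1,p3}
  U14: {p8}
  U15: {p2}
  U23: {p4,p7}
  U45: {p6}
C dims 12,6; δ0: rk 6, SNF 1^6
Ȟ^0: (12−6)−0=6 ⇒ Z^6
Ȟ^1: (6−0)−6=0 ⇒ 0
Ȟ^2: (0−0)−0=0 ⇒ 0


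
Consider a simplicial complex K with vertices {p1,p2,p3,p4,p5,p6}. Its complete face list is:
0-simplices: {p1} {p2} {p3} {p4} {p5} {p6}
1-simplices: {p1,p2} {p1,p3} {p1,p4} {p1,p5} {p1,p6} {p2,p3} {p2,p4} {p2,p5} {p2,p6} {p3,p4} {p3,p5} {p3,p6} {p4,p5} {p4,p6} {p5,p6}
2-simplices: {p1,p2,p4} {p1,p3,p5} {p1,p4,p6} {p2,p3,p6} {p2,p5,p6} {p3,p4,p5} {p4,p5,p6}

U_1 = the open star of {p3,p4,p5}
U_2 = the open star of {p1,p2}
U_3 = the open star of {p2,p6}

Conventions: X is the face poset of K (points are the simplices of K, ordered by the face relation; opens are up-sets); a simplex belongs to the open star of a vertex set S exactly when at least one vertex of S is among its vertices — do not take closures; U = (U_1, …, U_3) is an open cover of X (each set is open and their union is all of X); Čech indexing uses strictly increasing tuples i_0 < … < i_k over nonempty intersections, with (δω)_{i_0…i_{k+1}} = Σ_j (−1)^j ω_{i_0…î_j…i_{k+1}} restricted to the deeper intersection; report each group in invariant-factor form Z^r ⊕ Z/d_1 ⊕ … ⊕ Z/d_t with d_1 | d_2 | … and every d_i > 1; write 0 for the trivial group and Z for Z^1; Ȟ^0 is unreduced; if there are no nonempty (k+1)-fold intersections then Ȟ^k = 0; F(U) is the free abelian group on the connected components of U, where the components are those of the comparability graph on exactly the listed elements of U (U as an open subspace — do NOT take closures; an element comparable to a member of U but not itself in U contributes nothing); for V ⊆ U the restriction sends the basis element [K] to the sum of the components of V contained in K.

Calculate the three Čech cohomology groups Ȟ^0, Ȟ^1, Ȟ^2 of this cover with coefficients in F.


nonempty overlaps:
  U1={{p3},{p4},{p5},{p1,p3},{p1,p4},{p1,p5},{p2,p3},{p2,p4},{p2,p5},{p3,p4},{p3,p5},{p3,p6},{p4,p5},{p4,p6},{p5,p6},{p1,p2,p4},{p1,p3,p5},{p1,p4,p6},{p2,p3,p6},{p2,p5,p6},{p3,p4,p5},{p4,p5,p6}} U2={{p1},{p2},{p1,p2},{p1,p3},{p1,p4},{p1,p5},{p1,p6},{p2,p3},{p2,p4},{p2,p5},{p2,p6},{p1,p2,p4},{p1,p3,p5},{p1,p4,p6},{p2,p3,p6},{p2,p5,p6}} U3={{p2},{p6},{p1,p2},{p1,p6},{p2,p3},{p2,p4},{p2,p5},{p2,p6},{p3,p6},{p4,p6},{p5,p6},{p1,p2,p4},{p1,p4,p6},{p2,p3,p6},{p2,p5,p6},{p4,p5,p6}}
  U12={{p1,p3},{p1,p4},{p1,p5},{p2,p3},{p2,p4},{p2,p5},{p1,p2,p4},{p1,p3,p5},{p1,p4,p6},{p2,p3,p6},{p2,p5,p6}} U13={{p2,p3},{p2,p4},{p2,p5},{p3,p6},{p4,p6},{p5,p6},{p1,p2,p4},{p1,p4,p6},{p2,p3,p6},{p2,p5,p6},{p4,p5,p6}} U23={{p2},{p1,p2},{p1,p6},{p2,p3},{p2,p4},{p2,p5},{p2,p6},{p1,p2,p4},{p1,p4,p6},{p2,p3,p6},{p2,p5,p6}}
  U123={{p2,p3},{p2,p4},{p2,p5},{p1,p2,p4},{p1,p4,p6},{p2,p3,p6},{p2,p5,p6}}
components per intersection:
  U1: {{p3},{p4},{p5},{p1,p3},{p1,p4},{p1,p5},{p2,p3},{p2,p4},{p2,p5},{p3,p4},{p3,p5},{p3,p6},{p4,p5},{p4,p6},{p5,p6},{p1,p2,p4},{p1,p3,p5},{p1,p4,p6},{p2,p3,p6},{p2,p5,p6},{p3,p4,p5},{p4,p5,p6}}
  U2: {{p1},{p2},{p1,p2},{p1,p3},{p1,p4},{p1,p5},{p1,p6},{p2,p3},{p2,p4},{p2,p5},{p2,p6},{p1,p2,p4},{p1,p3,p5},{p1,p4,p6},{p2,p3,p6},{p2,p5,p6}}
  U3: {{p2},{p6},{p1,p2},{p1,p6},{p2,p3},{p2,p4},{p2,p5},{p2,p6},{p3,p6},{p4,p6},{p5,p6},{p1,p2,p4},{p1,p4,p6},{p2,p3,p6},{p2,p5,p6},{p4,p5,p6}}
  U12: {{p1,p3},{p1,p5},{p1,p3,p5}} {{p1,p4},{p2,p4},{p1,p2,p4},{p1,p4,p6}} {{p2,p3},{p2,p3,p6}} {{p2,p5},{p2,p5,p6}}
  U13: {{p2,p3},{p3,p6},{p2,p3,p6}} {{p2,p4},{p1,p2,p4}} {{p2,p5},{p4,p6},{p5,p6},{p1,p4,p6},{p2,p5,p6},{p4,p5,p6}}
  U23: {{p2},{p1,p2},{p2,p3},{p2,p4},{p2,p5},{p2,p6},{p1,p2,p4},{p2,p3,p6},{p2,p5,p6}} {{p1,p6},{p1,p4,p6}}
  U123: {{p2,p3},{p2,p3,p6}} {{p2,p4},{p1,p2,p4}} {{p2,p5},{p2,p5,p6}} {{p1,p4,p6}}
C dims 3,9,4; δ0: rk 2, SNF 1^2; δ1: rk 4, SNF 1^4
degree 0: 3−2−0 = 1 → Ȟ^0 ≅ Z
degree 1: 9−4−2 = 3 → Ȟ^1 ≅ Z^3
degree 2: 4−0−4 = 0 → Ȟ^2 ≅ 0

Ȟ^0 = Z, Ȟ^1 = Z^3, Ȟ^2 = 0


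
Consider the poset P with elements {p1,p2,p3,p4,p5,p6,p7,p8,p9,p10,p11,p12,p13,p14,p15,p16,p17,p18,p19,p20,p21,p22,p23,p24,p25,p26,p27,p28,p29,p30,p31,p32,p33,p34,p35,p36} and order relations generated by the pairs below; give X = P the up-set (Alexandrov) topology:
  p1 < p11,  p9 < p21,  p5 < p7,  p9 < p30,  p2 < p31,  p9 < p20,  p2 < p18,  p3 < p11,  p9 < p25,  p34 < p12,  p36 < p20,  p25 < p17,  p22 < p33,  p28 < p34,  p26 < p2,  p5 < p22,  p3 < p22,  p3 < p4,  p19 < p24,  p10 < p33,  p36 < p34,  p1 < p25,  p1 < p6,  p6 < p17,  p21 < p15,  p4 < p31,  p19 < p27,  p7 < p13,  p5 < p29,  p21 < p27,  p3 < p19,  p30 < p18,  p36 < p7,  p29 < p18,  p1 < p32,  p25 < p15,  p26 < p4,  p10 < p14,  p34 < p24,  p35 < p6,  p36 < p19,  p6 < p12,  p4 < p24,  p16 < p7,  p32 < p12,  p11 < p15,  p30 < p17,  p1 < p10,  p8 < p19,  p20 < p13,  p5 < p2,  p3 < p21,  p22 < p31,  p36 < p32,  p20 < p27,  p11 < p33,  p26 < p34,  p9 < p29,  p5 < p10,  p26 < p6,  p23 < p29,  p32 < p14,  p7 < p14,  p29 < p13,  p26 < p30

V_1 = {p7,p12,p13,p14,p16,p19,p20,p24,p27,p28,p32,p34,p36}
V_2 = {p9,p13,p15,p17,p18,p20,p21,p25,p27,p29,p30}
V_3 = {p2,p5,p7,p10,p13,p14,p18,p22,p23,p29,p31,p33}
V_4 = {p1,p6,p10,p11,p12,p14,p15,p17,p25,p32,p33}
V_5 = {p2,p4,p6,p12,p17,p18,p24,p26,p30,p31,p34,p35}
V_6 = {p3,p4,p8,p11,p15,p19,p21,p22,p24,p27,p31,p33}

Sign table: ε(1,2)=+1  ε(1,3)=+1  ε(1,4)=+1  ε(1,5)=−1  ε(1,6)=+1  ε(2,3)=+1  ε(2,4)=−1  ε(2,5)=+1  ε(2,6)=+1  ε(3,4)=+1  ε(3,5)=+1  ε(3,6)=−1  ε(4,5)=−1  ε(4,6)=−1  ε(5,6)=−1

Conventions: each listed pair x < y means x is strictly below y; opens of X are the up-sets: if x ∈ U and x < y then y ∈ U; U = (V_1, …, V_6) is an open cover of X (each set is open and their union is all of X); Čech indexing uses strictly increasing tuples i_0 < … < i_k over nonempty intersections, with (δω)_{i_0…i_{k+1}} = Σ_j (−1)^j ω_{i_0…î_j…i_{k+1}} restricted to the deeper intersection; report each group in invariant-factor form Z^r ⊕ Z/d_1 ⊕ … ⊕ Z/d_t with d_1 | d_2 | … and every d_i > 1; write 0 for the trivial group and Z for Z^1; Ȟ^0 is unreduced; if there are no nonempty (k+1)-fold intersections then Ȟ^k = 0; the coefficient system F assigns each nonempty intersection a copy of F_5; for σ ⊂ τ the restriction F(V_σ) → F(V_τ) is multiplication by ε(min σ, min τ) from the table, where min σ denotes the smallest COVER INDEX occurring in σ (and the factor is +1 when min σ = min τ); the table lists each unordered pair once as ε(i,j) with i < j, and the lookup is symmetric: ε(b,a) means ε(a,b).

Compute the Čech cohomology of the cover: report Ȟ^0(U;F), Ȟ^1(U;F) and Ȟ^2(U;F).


Ȟ^0 ≅ 0, Ȟ^1 ≅ 0 and Ȟ^2 ≅ Z/5

nonempty intersections:
  V12={p13,p20,p27} V13={p7,p13,p14} V14={p12,p14,p32} V15={p12,p24,p34} V16={p19,p24,p27} V23={p13,p18,p29} V24={p15,p17,p25} V25={p17,p18,p30} V26={p15,p21,p27} V34={p10,p14,p33} V35={p2,p18,p31} V36={p22,p31,p33} V45={p6,p12,p17} V46={p11,p15,p33} V56={p4,p24,p31}
  V123={p13} V126={p27} V134={p14} V145={p12} V156={p24} V235={p18} V245={p17} V246={p15} V346={p33} V356={p31}
C dims 6,15,10; δ0: rk_F5 6; δ1: rk_F5 9
Ȟ^0: (6−6)−0=0 ⇒ 0
Ȟ^1: (15−9)−6=0 ⇒ 0
Ȟ^2: (10−0)−9=1 ⇒ Z/5


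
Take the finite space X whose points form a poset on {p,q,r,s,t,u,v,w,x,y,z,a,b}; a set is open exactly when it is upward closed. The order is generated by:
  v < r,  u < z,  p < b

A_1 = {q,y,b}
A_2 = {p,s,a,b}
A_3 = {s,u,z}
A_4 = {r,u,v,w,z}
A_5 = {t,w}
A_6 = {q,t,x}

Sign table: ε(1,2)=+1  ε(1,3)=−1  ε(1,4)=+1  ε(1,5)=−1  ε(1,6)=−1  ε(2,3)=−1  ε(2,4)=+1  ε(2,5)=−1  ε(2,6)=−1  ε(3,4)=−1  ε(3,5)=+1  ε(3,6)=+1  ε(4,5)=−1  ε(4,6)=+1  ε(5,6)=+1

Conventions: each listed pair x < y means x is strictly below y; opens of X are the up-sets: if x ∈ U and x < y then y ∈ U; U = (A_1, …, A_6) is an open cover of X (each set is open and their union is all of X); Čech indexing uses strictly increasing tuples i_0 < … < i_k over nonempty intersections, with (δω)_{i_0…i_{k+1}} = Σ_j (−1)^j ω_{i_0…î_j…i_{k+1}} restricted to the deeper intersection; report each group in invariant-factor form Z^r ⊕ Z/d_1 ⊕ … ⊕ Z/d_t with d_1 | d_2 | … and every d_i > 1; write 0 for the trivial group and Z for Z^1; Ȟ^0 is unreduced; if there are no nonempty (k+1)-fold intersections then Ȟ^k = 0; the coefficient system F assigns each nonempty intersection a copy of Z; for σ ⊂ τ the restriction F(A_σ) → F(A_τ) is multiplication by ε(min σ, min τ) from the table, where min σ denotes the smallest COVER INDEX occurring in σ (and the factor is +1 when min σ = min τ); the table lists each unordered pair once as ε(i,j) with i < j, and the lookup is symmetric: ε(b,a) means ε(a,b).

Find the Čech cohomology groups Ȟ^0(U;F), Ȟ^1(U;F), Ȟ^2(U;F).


nerve simplices:
  A12={b} A16={q} A23={s} A34={u,z} A45={w} A56={t}
C dims 6,6; δ0: rk 5, SNF 1^5
degree 0: 6−5−0 = 1 → Ȟ^0 ≅ Z
degree 1: 6−0−5 = 1 → Ȟ^1 ≅ Z
degree 2: 0−0−0 = 0 → Ȟ^2 ≅ 0

Ȟ^0 = Z, Ȟ^1 = Z and Ȟ^2 = 0


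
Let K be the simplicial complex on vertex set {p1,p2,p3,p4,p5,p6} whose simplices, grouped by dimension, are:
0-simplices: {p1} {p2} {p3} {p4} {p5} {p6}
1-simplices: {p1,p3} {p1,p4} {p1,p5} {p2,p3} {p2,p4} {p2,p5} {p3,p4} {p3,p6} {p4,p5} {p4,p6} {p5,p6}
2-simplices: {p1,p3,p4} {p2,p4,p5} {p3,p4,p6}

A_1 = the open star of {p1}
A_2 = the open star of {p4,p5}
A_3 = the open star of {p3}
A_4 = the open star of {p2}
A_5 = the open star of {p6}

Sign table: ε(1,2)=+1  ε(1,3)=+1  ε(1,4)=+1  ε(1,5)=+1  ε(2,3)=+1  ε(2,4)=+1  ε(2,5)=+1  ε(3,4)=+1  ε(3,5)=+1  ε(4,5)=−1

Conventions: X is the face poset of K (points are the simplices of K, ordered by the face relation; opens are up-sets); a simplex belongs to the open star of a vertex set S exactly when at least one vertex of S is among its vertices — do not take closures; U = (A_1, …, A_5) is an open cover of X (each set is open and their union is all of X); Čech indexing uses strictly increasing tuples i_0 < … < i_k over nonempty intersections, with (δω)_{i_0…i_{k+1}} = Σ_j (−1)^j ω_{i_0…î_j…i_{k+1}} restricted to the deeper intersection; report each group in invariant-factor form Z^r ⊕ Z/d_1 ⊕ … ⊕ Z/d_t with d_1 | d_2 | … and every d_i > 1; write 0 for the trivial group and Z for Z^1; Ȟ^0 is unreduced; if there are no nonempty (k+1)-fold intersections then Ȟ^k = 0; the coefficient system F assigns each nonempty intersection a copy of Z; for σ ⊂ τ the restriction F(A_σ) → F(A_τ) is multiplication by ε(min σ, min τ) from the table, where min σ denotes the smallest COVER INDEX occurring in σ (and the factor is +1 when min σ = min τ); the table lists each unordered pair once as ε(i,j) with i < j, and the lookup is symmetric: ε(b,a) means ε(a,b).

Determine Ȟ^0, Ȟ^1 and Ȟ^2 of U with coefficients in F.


nonempty overlaps:
  A1={{p1},{p1,p3},{p1,p4},{p1,p5},{p1,p3,p4}} A2={{p4},{p5},{p1,p4},{p1,p5},{p2,p4},{p2,p5},{p3,p4},{p4,p5},{p4,p6},{p5,p6},{p1,p3,p4},{p2,p4,p5},{p3,p4,p6}} A3={{p3},{p1,p3},{p2,p3},{p3,p4},{p3,p6},{p1,p3,p4},{p3,p4,p6}} A4={{p2},{p2,p3},{p2,p4},{p2,p5},{p2,p4,p5}} A5={{p6},{p3,p6},{p4,p6},{p5,p6},{p3,p4,p6}}
  A12={{p1,p4},{p1,p5},{p1,p3,p4}} A13={{p1,p3},{p1,p3,p4}} A23={{p3,p4},{p1,p3,p4},{p3,p4,p6}} A24={{p2,p4},{p2,p5},{p2,p4,p5}} A25={{p4,p6},{p5,p6},{p3,p4,p6}} A34={{p2,p3}} A35={{p3,p6},{p3,p4,p6}}
  A123={{p1,p3,p4}} A235={{p3,p4,p6}}
C dims 5,7,2; δ0: rk 4, SNF 1^4; δ1: rk 2, SNF 1^2
degree 0: 5−4−0 = 1 → Ȟ^0 ≅ Z
degree 1: 7−2−4 = 1 → Ȟ^1 ≅ Z
degree 2: 2−0−2 = 0 → Ȟ^2 ≅ 0

Ȟ^0 = Z, Ȟ^1 = Z and Ȟ^2 = 0


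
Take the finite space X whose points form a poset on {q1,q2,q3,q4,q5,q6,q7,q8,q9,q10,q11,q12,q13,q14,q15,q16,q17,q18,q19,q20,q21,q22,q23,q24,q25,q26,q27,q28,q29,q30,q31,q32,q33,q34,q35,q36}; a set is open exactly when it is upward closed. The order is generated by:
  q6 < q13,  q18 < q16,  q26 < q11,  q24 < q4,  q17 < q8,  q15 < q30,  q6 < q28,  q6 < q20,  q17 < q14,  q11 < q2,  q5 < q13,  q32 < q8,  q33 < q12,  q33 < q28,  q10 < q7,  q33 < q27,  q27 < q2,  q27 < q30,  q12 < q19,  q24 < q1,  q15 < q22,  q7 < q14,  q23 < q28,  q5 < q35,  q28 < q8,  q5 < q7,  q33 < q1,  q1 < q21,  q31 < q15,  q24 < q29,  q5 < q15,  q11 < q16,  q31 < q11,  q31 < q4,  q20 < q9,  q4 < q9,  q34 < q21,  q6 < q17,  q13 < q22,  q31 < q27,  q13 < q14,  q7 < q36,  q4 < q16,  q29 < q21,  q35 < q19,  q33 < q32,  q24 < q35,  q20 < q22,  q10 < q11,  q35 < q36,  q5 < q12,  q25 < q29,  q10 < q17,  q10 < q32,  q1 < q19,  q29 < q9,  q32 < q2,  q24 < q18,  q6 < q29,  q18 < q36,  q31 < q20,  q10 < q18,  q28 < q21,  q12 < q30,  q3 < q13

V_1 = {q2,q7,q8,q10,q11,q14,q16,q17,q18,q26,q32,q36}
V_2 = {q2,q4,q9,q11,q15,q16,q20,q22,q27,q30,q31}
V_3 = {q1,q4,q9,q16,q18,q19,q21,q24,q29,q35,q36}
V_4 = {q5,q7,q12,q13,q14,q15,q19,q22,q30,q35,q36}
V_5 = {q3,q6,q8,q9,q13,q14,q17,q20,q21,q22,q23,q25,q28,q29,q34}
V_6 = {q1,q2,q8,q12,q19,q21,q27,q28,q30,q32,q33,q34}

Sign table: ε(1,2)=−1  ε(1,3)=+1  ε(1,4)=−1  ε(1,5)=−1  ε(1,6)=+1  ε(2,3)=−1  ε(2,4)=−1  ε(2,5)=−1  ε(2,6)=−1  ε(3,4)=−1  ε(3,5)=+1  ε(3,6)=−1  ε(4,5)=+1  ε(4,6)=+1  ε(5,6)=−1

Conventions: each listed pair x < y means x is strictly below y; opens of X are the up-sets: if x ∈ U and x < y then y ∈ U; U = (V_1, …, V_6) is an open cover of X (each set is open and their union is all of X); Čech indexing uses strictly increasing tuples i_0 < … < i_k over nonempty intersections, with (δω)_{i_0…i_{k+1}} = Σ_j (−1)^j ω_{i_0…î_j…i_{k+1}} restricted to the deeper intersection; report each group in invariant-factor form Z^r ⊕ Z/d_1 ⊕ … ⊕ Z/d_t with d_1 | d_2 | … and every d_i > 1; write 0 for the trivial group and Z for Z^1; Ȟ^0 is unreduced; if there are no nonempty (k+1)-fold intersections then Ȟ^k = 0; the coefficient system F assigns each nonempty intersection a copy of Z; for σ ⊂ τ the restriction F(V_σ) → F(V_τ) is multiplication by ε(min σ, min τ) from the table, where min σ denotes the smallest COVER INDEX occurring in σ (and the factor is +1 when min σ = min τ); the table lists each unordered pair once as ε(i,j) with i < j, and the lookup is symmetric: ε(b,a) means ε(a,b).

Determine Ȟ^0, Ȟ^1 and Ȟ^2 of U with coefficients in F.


intersection data:
  V12={q2,q11,q16} V13={q16,q18,q36} V14={q7,q14,q36} V15={q8,q14,q17} V16={q2,q8,q32} V23={q4,q9,q16} V24={q15,q22,q30} V25={q9,q20,q22} V26={q2,q27,q30} V34={q19,q35,q36} V35={q9,q21,q29} V36={q1,q19,q21} V45={q13,q14,q22} V46={q12,q19,q30} V56={q8,q21,q28,q34}
  V123={q16} V126={q2} V134={q36} V145={q14} V156={q8} V235={q9} V245={q22} V246={q30} V346={q19} V356={q21}
C dims 6,15,10; δ0: rk 6, SNF 1^5·2; δ1: rk 9, SNF 1^9
Ȟ^0 = (6 − 6) − 0 = 0, so Ȟ^0 ≅ 0
Ȟ^1 = (15 − 9) − 6 = 0 plus torsion [2], so Ȟ^1 ≅ Z/2
Ȟ^2 = (10 − 0) − 9 = 1, so Ȟ^2 ≅ Z

Ȟ^0(U;F) ≅ 0, Ȟ^1(U;F) ≅ Z/2 and Ȟ^2(U;F) ≅ Z


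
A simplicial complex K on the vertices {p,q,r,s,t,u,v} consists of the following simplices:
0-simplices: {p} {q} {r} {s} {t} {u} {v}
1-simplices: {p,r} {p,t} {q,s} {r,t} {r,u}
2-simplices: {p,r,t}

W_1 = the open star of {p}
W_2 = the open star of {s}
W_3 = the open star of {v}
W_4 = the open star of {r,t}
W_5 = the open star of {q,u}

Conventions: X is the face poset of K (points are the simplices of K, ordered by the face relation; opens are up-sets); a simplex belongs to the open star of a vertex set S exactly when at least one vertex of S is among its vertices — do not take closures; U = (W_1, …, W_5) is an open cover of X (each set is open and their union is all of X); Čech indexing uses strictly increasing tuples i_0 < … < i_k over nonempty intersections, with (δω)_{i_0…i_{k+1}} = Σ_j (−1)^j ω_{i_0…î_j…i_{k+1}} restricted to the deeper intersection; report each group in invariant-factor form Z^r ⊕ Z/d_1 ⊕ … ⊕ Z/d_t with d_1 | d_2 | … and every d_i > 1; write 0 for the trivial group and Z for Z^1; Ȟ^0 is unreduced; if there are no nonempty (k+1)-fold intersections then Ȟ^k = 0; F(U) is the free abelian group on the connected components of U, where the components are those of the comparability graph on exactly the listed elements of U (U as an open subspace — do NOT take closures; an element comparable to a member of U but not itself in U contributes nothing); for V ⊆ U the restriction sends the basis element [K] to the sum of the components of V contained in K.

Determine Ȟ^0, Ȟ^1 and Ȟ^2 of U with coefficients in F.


nonempty intersections:
  W1={{p},{p,r},{p,t},{p,r,t}} W2={{s},{q,s}} W3={{v}} W4={{r},{t},{p,r},{p,t},{r,t},{r,u},{p,r,t}} W5={{q},{u},{q,s},{r,u}}
  W14={{p,r},{p,t},{p,r,t}} W25={{q,s}} W45={{r,u}}
components per intersection:
  W1: {{p},{p,r},{p,t},{p,r,t}}
  W2: {{s},{q,s}}
  W3: {{v}}
  W4: {{r},{t},{p,r},{p,t},{r,t},{r,u},{p,r,t}}
  W5: {{q},{q,s}} {{u},{r,u}}
  W14: {{p,r},{p,t},{p,r,t}}
  W25: {{q,s}}
  W45: {{r,u}}
C dims 6,3; δ0: rk 3, SNF 1^3
Ȟ^0: (6−3)−0=3 ⇒ Z^3
Ȟ^1: (3−0)−3=0 ⇒ 0
Ȟ^2: (0−0)−0=0 ⇒ 0

Ȟ^0 = Z^3,  Ȟ^1 = 0,  Ȟ^2 = 0


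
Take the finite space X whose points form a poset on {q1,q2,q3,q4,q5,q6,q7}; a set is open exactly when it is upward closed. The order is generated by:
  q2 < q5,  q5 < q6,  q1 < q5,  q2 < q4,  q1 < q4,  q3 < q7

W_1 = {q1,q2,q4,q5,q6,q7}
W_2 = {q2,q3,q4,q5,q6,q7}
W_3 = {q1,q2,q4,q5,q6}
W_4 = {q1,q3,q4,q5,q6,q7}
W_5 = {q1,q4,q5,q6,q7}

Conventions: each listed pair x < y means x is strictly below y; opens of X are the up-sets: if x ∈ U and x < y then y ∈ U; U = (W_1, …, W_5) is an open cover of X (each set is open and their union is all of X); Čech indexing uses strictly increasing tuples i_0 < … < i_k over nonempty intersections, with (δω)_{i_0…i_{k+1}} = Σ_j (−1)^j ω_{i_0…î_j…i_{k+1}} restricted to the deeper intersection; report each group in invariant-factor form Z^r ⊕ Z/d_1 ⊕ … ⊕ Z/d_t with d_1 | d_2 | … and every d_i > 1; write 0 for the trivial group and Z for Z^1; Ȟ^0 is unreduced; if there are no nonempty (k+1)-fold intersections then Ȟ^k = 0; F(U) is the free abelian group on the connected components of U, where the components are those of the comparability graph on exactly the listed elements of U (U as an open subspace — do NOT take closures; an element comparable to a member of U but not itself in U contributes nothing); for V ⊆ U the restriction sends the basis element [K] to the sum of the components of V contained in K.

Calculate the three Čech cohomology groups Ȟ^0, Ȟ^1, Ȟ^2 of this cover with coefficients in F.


cover nerve:
  W12={q2,q4,q5,q6,q7} W13={q1,q2,q4,q5,q6} W14={q1,q4,q5,q6,q7} W15={q1,q4,q5,q6,q7} W23={q2,q4,q5,q6} W24={q3,q4,q5,q6,q7} W25={q4,q5,q6,q7} W34={q1,q4,q5,q6} W35={q1,q4,q5,q6} W45={q1,q4,q5,q6,q7}
  W123={q2,q4,q5,q6} W124={q4,q5,q6,q7} W125={q4,q5,q6,q7} W134={q1,q4,q5,q6} W135={q1,q4,q5,q6} W145={q1,q4,q5,q6,q7} W234={q4,q5,q6} W235={q4,q5,q6} W245={q4,q5,q6,q7} W345={q1,q4,q5,q6}
  W1234={q4,q5,q6} W1235={q4,q5,q6} W1245={q4,q5,q6,q7} W1345={q1,q4,q5,q6} W2345={q4,q5,q6}
  W12345={q4,q5,q6}
components per intersection:
  W1: {q1,q2,q4,q5,q6} {q7}
  W2: {q2,q4,q5,q6} {q3,q7}
  W3: {q1,q2,q4,q5,q6}
  W4: {q1,q4,q5,q6} {q3,q7}
  W5: {q1,q4,q5,q6} {q7}
  W12: {q2,q4,q5,q6} {q7}
  W13: {q1,q2,q4,q5,q6}
  W14: {q1,q4,q5,q6} {q7}
  W15: {q1,q4,q5,q6} {q7}
  W23: {q2,q4,q5,q6}
  W24: {q3,q7} {q4} {q5,q6}
  W25: {q4} {q5,q6} {q7}
  W34: {q1,q4,q5,q6}
  W35: {q1,q4,q5,q6}
  W45: {q1,q4,q5,q6} {q7}
  W123: {q2,q4,q5,q6}
  W124: {q4} {q5,q6} {q7}
  W125: {q4} {q5,q6} {q7}
  W134: {q1,q4,q5,q6}
  W135: {q1,q4,q5,q6}
  W145: {q1,q4,q5,q6} {q7}
  W234: {q4} {q5,q6}
  W235: {q4} {q5,q6}
  W245: {q4} {q5,q6} {q7}
  W345: {q1,q4,q5,q6}
  W1234: {q4} {q5,q6}
  W1235: {q4} {q5,q6}
  W1245: {q4} {q5,q6} {q7}
  W1345: {q1,q4,q5,q6}
  W2345: {q4} {q5,q6}
  W12345: {q4} {q5,q6}
C dims 9,18,19,10; δ0: rk 7, SNF 1^7; δ1: rk 11, SNF 1^11; δ2: rk 8, SNF 1^8
Ȟ^0: (9−7)−0=2 ⇒ Z^2
Ȟ^1: (18−11)−7=0 ⇒ 0
Ȟ^2: (19−8)−11=0 ⇒ 0

Ȟ^0 = Z^2, Ȟ^1 = 0, Ȟ^2 = 0


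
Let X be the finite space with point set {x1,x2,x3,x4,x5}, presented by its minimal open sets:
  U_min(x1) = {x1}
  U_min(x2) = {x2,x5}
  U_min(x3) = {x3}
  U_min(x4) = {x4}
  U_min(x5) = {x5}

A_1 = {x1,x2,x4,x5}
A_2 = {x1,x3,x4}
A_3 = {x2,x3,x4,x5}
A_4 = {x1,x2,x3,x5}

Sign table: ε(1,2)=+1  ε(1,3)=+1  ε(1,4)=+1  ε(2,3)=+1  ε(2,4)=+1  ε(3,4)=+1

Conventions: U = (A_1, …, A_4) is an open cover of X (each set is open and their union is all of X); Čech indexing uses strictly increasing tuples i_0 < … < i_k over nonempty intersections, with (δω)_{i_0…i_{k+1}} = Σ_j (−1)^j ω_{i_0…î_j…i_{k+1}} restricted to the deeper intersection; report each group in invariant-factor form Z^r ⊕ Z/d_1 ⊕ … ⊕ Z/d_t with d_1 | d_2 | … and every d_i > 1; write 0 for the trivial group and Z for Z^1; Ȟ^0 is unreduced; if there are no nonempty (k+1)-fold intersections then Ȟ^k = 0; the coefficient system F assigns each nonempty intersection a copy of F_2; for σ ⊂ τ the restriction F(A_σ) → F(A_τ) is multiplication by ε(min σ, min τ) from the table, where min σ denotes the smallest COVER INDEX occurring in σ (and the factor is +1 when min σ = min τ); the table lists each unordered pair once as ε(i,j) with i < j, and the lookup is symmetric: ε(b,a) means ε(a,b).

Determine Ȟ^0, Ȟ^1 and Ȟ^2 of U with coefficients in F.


nerve simplices:
  A12={x1,x4} A13={x2,x4,x5} A14={x1,x2,x5} A23={x3,x4} A24={x1,x3} A34={x2,x3,x5}
  A123={x4} A124={x1} A134={x2,x5} A234={x3}
C dims 4,6,4; δ0: rk_F2 3; δ1: rk_F2 3
degree 0: 4−3−0 = 1 → Ȟ^0 ≅ Z/2
degree 1: 6−3−3 = 0 → Ȟ^1 ≅ 0
degree 2: 4−0−3 = 1 → Ȟ^2 ≅ Z/2

Ȟ^0(U;F) ≅ Z/2,  Ȟ^1(U;F) ≅ 0,  Ȟ^2(U;F) ≅ Z/2


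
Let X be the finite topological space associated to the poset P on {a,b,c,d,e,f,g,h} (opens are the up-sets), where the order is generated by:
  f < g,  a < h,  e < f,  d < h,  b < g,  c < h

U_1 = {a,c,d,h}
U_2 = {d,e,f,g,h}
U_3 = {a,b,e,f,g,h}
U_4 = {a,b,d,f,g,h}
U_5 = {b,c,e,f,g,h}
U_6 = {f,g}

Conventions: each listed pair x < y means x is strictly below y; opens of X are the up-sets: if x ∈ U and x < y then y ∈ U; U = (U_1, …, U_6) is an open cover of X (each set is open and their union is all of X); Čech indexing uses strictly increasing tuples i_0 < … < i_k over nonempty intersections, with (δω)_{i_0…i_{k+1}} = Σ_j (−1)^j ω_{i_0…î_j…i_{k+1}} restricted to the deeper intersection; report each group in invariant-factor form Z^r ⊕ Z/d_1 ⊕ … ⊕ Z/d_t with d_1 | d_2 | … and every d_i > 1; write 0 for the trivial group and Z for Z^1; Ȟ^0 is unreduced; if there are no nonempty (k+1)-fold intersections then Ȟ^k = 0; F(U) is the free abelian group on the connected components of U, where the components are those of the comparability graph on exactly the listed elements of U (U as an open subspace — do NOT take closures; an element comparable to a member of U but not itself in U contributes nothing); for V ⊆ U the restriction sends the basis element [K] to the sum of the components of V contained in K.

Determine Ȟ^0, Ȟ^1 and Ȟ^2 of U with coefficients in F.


Ȟ^0 = Z^2,  Ȟ^1 = 0,  Ȟ^2 = 0

cover nerve:
  U12={d,h} U13={a,h} U14={a,d,h} U15={c,h} U23={e,f,g,h} U24={d,f,g,h} U25={e,f,g,h} U26={f,g} U34={a,b,f,g,h} U35={b,e,f,g,h} U36={f,g} U45={b,f,g,h} U46={f,g} U56={f,g}
  U123={h} U124={d,h} U125={h} U134={a,h} U135={h} U145={h} U234={f,g,h} U235={e,f,g,h} U236={f,g} U245={f,g,h} U246={f,g} U256={f,g} U345={b,f,g,h} U346={f,g} U356={f,g} U456={f,g}
  U1234={h} U1235={h} U1245={h} U1345={h} U2345={f,g,h} U2346={f,g} U2356={f,g} U2456={f,g} U3456={f,g}
  U12345={h} U23456={f,g}
components per intersection:
  U1: {a,c,d,h}
  U2: {d,h} {e,f,g}
  U3: {a,h} {b,e,f,g}
  U4: {a,d,h} {b,f,g}
  U5: {b,e,f,g} {c,h}
  U6: {f,g}
  U12: {d,h}
  U13: {a,h}
  U14: {a,d,h}
  U15: {c,h}
  U23: {e,f,g} {h}
  U24: {d,h} {f,g}
  U25: {e,f,g} {h}
  U26: {f,g}
  U34: {a,h} {b,f,g}
  U35: {b,e,f,g} {h}
  U36: {f,g}
  U45: {b,f,g} {h}
  U46: {f,g}
  U56: {f,g}
  U123: {h}
  U124: {d,h}
  U125: {h}
  U134: {a,h}
  U135: {h}
  U145: {h}
  U234: {f,g} {h}
  U235: {e,f,g} {h}
  U236: {f,g}
  U245: {f,g} {h}
  U246: {f,g}
  U256: {f,g}
  U345: {b,f,g} {h}
  U346: {f,g}
  U356: {f,g}
  U456: {f,g}
  U1234: {h}
  U1235: {h}
  U1245: {h}
  U1345: {h}
  U2345: {f,g} {h}
  U2346: {f,g}
  U2356: {f,g}
  U2456: {f,g}
  U3456: {f,g}
  U12345: {h}
  U23456: {f,g}
C dims 10,20,20,10; δ0: rk 8, SNF 1^8; δ1: rk 12, SNF 1^12; δ2: rk 8, SNF 1^8
Ȟ^0: (10−8)−0=2 ⇒ Z^2
Ȟ^1: (20−12)−8=0 ⇒ 0
Ȟ^2: (20−8)−12=0 ⇒ 0


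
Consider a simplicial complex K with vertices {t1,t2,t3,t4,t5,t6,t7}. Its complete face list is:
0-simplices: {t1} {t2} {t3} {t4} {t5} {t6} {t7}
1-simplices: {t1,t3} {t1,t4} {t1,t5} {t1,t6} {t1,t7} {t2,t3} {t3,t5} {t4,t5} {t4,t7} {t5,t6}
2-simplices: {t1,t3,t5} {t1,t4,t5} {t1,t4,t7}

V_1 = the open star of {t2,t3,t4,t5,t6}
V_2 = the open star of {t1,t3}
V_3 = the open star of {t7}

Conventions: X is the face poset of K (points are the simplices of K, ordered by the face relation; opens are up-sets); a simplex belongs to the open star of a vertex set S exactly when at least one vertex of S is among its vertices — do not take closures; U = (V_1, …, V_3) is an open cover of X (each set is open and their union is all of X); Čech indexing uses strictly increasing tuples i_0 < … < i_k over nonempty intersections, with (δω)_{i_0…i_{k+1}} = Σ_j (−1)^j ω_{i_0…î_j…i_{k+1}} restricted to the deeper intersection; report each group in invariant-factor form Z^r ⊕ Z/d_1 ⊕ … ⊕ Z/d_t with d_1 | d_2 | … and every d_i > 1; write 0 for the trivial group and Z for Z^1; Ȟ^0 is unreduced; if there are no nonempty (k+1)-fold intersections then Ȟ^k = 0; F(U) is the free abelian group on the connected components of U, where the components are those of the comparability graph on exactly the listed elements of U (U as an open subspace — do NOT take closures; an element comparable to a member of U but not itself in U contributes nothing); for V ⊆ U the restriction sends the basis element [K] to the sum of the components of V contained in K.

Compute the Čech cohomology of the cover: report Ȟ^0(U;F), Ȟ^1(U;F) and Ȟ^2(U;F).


nerve simplices:
  V1={{t2},{t3},{t4},{t5},{t6},{t1,t3},{t1,t4},{t1,t5},{t1,t6},{t2,t3},{t3,t5},{t4,t5},{t4,t7},{t5,t6},{t1,t3,t5},{t1,t4,t5},{t1,t4,t7}} V2={{t1},{t3},{t1,t3},{t1,t4},{t1,t5},{t1,t6},{t1,t7},{t2,t3},{t3,t5},{t1,t3,t5},{t1,t4,t5},{t1,t4,t7}} V3={{t7},{t1,t7},{t4,t7},{t1,t4,t7}}
  V12={{t3},{t1,t3},{t1,t4},{t1,t5},{t1,t6},{t2,t3},{t3,t5},{t1,t3,t5},{t1,t4,t5},{t1,t4,t7}} V13={{t4,t7},{t1,t4,t7}} V23={{t1,t7},{t1,t4,t7}}
  V123={{t1,t4,t7}}
components per intersection:
  V1: {{t2},{t3},{t4},{t5},{t6},{t1,t3},{t1,t4},{t1,t5},{t1,t6},{t2,t3},{t3,t5},{t4,t5},{t4,t7},{t5,t6},{t1,t3,t5},{t1,t4,t5},{t1,t4,t7}}
  V2: {{t1},{t3},{t1,t3},{t1,t4},{t1,t5},{t1,t6},{t1,t7},{t2,t3},{t3,t5},{t1,t3,t5},{t1,t4,t5},{t1,t4,t7}}
  V3: {{t7},{t1,t7},{t4,t7},{t1,t4,t7}}
  V12: {{t3},{t1,t3},{t1,t4},{t1,t5},{t2,t3},{t3,t5},{t1,t3,t5},{t1,t4,t5},{t1,t4,t7}} {{t1,t6}}
  V13: {{t4,t7},{t1,t4,t7}}
  V23: {{t1,t7},{t1,t4,t7}}
  V123: {{t1,t4,t7}}
C dims 3,4,1; δ0: rk 2, SNF 1^2; δ1: rk 1, SNF 1^1
degree 0: 3−2−0 = 1 → Ȟ^0 ≅ Z
degree 1: 4−1−2 = 1 → Ȟ^1 ≅ Z
degree 2: 1−0−1 = 0 → Ȟ^2 ≅ 0

Ȟ^0(U;F) ≅ Z, Ȟ^1(U;F) ≅ Z and Ȟ^2(U;F) ≅ 0


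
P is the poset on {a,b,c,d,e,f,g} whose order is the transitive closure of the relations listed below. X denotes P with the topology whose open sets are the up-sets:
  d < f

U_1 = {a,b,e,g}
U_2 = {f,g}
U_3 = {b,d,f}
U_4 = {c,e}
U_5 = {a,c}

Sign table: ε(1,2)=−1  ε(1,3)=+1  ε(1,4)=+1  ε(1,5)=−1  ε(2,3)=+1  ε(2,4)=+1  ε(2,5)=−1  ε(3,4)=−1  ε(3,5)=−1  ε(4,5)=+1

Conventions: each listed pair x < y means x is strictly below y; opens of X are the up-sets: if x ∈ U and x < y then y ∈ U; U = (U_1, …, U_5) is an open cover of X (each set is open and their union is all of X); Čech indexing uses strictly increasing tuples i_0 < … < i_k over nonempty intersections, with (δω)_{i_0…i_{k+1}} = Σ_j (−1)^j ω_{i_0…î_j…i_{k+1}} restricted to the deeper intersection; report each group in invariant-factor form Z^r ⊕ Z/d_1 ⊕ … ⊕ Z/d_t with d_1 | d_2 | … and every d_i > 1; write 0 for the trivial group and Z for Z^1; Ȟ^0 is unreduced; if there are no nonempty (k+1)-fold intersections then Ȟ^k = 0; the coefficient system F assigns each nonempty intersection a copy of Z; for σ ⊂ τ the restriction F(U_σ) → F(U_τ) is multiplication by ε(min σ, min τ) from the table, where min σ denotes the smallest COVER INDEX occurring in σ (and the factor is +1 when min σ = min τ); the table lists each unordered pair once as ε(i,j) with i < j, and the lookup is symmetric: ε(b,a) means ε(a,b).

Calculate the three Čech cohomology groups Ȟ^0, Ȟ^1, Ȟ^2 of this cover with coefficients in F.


Ȟ^0 = 0, Ȟ^1 = Z ⊕ Z/2, Ȟ^2 = 0

nerve simplices:
  U12={g} U13={b} U14={e} U15={a} U23={f} U45={c}
C dims 5,6; δ0: rk 5, SNF 1^4·2
degree 0: 5−5−0 = 0 → Ȟ^0 ≅ 0
degree 1: 6−0−5 = 1 plus torsion [2] → Ȟ^1 ≅ Z ⊕ Z/2
degree 2: 0−0−0 = 0 → Ȟ^2 ≅ 0


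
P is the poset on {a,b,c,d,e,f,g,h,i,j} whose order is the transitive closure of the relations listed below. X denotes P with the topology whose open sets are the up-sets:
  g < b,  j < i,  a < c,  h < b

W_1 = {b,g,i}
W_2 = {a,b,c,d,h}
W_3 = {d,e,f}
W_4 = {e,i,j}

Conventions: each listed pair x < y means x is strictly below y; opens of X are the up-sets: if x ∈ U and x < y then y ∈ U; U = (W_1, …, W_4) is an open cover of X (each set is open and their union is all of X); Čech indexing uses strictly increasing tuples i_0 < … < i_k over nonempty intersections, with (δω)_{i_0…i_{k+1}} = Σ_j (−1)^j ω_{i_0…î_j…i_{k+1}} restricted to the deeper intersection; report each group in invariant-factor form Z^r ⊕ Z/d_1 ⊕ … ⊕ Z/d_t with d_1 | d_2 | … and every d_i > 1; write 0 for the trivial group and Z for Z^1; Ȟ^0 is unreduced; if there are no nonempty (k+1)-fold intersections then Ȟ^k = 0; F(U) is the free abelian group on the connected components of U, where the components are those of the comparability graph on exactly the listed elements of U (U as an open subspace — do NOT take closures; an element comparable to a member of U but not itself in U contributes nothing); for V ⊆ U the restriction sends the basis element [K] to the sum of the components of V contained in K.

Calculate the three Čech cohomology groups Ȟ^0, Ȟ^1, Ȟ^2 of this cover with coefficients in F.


nerve simplices:
  W12={b} W14={i} W23={d} W34={e}
components per intersection:
  W1: {b,g} {i}
  W2: {a,c} {b,h} {d}
  W3: {d} {e} {f}
  W4: {e} {i,j}
  W12: {b}
  W14: {i}
  W23: {d}
  W34: {e}
C dims 10,4; δ0: rk 4, SNF 1^4
degree 0: 10−4−0 = 6 → Ȟ^0 ≅ Z^6
degree 1: 4−0−4 = 0 → Ȟ^1 ≅ 0
degree 2: 0−0−0 = 0 → Ȟ^2 ≅ 0

Ȟ^0(U;F) ≅ Z^6, Ȟ^1(U;F) ≅ 0, Ȟ^2(U;F) ≅ 0


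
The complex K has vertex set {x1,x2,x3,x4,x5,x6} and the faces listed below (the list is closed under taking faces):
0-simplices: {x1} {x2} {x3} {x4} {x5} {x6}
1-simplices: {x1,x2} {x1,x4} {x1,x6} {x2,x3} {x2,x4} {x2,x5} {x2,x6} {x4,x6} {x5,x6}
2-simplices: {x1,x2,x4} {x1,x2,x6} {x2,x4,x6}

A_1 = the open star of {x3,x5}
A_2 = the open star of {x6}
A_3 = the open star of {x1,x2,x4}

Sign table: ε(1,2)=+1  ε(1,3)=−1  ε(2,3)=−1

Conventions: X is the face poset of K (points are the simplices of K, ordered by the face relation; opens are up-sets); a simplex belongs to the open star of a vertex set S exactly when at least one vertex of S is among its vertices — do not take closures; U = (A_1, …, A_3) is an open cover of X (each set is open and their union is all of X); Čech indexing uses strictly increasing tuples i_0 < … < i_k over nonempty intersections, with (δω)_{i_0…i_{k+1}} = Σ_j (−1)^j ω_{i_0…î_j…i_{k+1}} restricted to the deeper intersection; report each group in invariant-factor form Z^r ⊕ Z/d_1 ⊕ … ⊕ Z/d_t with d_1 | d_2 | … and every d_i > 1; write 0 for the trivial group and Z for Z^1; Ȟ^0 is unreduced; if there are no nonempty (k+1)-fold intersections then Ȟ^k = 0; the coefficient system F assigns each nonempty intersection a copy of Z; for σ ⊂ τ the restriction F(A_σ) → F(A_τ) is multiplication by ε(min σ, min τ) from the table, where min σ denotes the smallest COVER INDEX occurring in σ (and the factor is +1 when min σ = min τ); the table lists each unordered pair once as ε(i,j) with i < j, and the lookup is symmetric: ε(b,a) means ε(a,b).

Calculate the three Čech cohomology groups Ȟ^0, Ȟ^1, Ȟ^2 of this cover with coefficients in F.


nonempty intersections:
  A1={{x3},{x5},{x2,x3},{x2,x5},{x5,x6}} A2={{x6},{x1,x6},{x2,x6},{x4,x6},{x5,x6},{x1,x2,x6},{x2,x4,x6}} A3={{x1},{x2},{x4},{x1,x2},{x1,x4},{x1,x6},{x2,x3},{x2,x4},{x2,x5},{x2,x6},{x4,x6},{x1,x2,x4},{x1,x2,x6},{x2,x4,x6}}
  A12={{x5,x6}} A13={{x2,x3},{x2,x5}} A23={{x1,x6},{x2,x6},{x4,x6},{x1,x2,x6},{x2,x4,x6}}
C dims 3,3; δ0: rk 2, SNF 1^2
Ȟ^0: (3−2)−0=1 ⇒ Z
Ȟ^1: (3−0)−2=1 ⇒ Z
Ȟ^2: (0−0)−0=0 ⇒ 0

Ȟ^0(U;F) ≅ Z, Ȟ^1(U;F) ≅ Z, Ȟ^2(U;F) ≅ 0
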